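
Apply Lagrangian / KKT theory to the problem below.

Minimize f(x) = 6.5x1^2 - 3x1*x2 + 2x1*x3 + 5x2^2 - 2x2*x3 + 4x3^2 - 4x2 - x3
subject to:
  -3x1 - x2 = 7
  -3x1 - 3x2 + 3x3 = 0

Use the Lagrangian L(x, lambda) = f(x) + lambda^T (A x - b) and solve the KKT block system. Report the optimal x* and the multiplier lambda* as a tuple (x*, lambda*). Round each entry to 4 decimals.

Form the Lagrangian:
  L(x, lambda) = (1/2) x^T Q x + c^T x + lambda^T (A x - b)
Stationarity (grad_x L = 0): Q x + c + A^T lambda = 0.
Primal feasibility: A x = b.

This gives the KKT block system:
  [ Q   A^T ] [ x     ]   [-c ]
  [ A    0  ] [ lambda ] = [ b ]

Solving the linear system:
  x*      = (-2.2562, -0.2314, -2.4876)
  lambda* = (-19.5207, 8.3168)
  f(x*)   = 70.0289

x* = (-2.2562, -0.2314, -2.4876), lambda* = (-19.5207, 8.3168)


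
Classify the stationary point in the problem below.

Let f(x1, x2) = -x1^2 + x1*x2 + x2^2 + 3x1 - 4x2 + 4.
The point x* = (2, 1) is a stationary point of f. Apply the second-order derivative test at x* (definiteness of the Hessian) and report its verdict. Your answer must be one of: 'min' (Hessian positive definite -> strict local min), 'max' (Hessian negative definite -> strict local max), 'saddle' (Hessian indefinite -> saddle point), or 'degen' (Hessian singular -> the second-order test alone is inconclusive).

Compute the Hessian H = grad^2 f:
  H = [[-2, 1], [1, 2]]
Verify stationarity: grad f(x*) = H x* + g = (0, 0).
Eigenvalues of H: -2.2361, 2.2361.
Eigenvalues have mixed signs, so H is indefinite -> x* is a saddle point.

saddle


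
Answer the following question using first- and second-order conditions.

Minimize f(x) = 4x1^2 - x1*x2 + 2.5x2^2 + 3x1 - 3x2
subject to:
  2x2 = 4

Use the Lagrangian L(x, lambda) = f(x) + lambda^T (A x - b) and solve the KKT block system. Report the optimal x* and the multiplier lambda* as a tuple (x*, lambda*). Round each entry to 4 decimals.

Form the Lagrangian:
  L(x, lambda) = (1/2) x^T Q x + c^T x + lambda^T (A x - b)
Stationarity (grad_x L = 0): Q x + c + A^T lambda = 0.
Primal feasibility: A x = b.

This gives the KKT block system:
  [ Q   A^T ] [ x     ]   [-c ]
  [ A    0  ] [ lambda ] = [ b ]

Solving the linear system:
  x*      = (-0.125, 2)
  lambda* = (-3.5625)
  f(x*)   = 3.9375

x* = (-0.125, 2), lambda* = (-3.5625)


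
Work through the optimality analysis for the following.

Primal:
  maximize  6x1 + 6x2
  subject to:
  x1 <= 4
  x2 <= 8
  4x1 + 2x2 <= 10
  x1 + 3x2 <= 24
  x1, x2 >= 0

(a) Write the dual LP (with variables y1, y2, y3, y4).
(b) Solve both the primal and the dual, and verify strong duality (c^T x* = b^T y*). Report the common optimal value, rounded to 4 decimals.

The standard primal-dual pair for 'max c^T x s.t. A x <= b, x >= 0' is:
  Dual:  min b^T y  s.t.  A^T y >= c,  y >= 0.

So the dual LP is:
  minimize  4y1 + 8y2 + 10y3 + 24y4
  subject to:
    y1 + 4y3 + y4 >= 6
    y2 + 2y3 + 3y4 >= 6
    y1, y2, y3, y4 >= 0

Solving the primal: x* = (0, 5).
  primal value c^T x* = 30.
Solving the dual: y* = (0, 0, 3, 0).
  dual value b^T y* = 30.
Strong duality: c^T x* = b^T y*. Confirmed.

30


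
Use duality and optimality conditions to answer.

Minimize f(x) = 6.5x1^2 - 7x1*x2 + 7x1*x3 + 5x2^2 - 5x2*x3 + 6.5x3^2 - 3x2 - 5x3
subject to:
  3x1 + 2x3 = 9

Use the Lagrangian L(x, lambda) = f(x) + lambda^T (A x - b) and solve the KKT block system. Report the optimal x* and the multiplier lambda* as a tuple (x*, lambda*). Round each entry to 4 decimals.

Form the Lagrangian:
  L(x, lambda) = (1/2) x^T Q x + c^T x + lambda^T (A x - b)
Stationarity (grad_x L = 0): Q x + c + A^T lambda = 0.
Primal feasibility: A x = b.

This gives the KKT block system:
  [ Q   A^T ] [ x     ]   [-c ]
  [ A    0  ] [ lambda ] = [ b ]

Solving the linear system:
  x*      = (2.2367, 2.4382, 1.1449)
  lambda* = (-6.6749)
  f(x*)   = 23.5177

x* = (2.2367, 2.4382, 1.1449), lambda* = (-6.6749)


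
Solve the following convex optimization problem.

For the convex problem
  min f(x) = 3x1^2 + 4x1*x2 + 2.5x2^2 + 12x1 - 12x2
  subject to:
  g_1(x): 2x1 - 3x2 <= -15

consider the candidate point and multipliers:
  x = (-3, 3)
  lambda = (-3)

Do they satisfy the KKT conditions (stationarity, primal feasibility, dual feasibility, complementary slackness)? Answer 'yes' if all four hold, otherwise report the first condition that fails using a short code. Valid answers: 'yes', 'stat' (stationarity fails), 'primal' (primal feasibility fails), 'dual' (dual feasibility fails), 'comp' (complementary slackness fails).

Gradient of f: grad f(x) = Q x + c = (6, -9)
Constraint values g_i(x) = a_i^T x - b_i:
  g_1((-3, 3)) = 0
Stationarity residual: grad f(x) + sum_i lambda_i a_i = (0, 0)
  -> stationarity OK
Primal feasibility (all g_i <= 0): OK
Dual feasibility (all lambda_i >= 0): FAILS
Complementary slackness (lambda_i * g_i(x) = 0 for all i): OK

Verdict: the first failing condition is dual_feasibility -> dual.

dual


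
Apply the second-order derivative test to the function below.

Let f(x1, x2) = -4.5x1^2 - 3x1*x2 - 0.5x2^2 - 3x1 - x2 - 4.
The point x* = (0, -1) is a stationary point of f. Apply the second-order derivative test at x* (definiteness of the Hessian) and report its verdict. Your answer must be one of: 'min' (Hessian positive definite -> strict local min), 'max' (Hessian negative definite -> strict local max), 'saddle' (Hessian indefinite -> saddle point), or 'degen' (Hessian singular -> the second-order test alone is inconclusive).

Compute the Hessian H = grad^2 f:
  H = [[-9, -3], [-3, -1]]
Verify stationarity: grad f(x*) = H x* + g = (0, 0).
Eigenvalues of H: -10, 0.
H has a zero eigenvalue (singular; negative semidefinite but not definite), so H is neither positive definite, negative definite, nor indefinite. The second-order test alone is inconclusive -> degen.
(Indeed, f is constant along the null direction of H through x*, so x* is not a strict local extremum.)

degen


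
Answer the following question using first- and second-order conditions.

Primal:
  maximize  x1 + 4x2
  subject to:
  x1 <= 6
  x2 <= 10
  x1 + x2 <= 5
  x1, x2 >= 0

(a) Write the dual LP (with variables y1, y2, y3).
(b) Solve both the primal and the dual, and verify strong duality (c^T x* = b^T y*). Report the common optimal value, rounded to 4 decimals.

The standard primal-dual pair for 'max c^T x s.t. A x <= b, x >= 0' is:
  Dual:  min b^T y  s.t.  A^T y >= c,  y >= 0.

So the dual LP is:
  minimize  6y1 + 10y2 + 5y3
  subject to:
    y1 + y3 >= 1
    y2 + y3 >= 4
    y1, y2, y3 >= 0

Solving the primal: x* = (0, 5).
  primal value c^T x* = 20.
Solving the dual: y* = (0, 0, 4).
  dual value b^T y* = 20.
Strong duality: c^T x* = b^T y*. Confirmed.

20


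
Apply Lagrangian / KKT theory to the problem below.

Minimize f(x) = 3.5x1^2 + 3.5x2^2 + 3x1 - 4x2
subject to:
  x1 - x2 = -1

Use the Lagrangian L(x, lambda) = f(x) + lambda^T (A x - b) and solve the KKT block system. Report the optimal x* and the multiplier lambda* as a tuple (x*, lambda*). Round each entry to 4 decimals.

Form the Lagrangian:
  L(x, lambda) = (1/2) x^T Q x + c^T x + lambda^T (A x - b)
Stationarity (grad_x L = 0): Q x + c + A^T lambda = 0.
Primal feasibility: A x = b.

This gives the KKT block system:
  [ Q   A^T ] [ x     ]   [-c ]
  [ A    0  ] [ lambda ] = [ b ]

Solving the linear system:
  x*      = (-0.4286, 0.5714)
  lambda* = (0)
  f(x*)   = -1.7857

x* = (-0.4286, 0.5714), lambda* = (0)


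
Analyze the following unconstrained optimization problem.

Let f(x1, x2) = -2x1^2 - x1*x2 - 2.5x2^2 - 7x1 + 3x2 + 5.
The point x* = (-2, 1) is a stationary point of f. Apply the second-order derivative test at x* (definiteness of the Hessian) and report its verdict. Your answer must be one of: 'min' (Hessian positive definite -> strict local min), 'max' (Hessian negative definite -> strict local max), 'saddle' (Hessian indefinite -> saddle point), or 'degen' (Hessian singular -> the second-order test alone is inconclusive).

Compute the Hessian H = grad^2 f:
  H = [[-4, -1], [-1, -5]]
Verify stationarity: grad f(x*) = H x* + g = (0, 0).
Eigenvalues of H: -5.618, -3.382.
Both eigenvalues < 0, so H is negative definite -> x* is a strict local max.

max


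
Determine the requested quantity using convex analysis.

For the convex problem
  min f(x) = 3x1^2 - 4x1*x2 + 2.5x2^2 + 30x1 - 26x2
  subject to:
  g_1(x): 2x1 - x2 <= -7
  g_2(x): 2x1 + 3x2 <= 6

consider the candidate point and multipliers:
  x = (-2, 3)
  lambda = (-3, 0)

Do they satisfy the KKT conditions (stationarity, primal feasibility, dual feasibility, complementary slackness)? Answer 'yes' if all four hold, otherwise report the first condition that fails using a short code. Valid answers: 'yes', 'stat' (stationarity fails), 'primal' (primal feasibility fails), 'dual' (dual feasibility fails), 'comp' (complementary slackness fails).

Gradient of f: grad f(x) = Q x + c = (6, -3)
Constraint values g_i(x) = a_i^T x - b_i:
  g_1((-2, 3)) = 0
  g_2((-2, 3)) = -1
Stationarity residual: grad f(x) + sum_i lambda_i a_i = (0, 0)
  -> stationarity OK
Primal feasibility (all g_i <= 0): OK
Dual feasibility (all lambda_i >= 0): FAILS
Complementary slackness (lambda_i * g_i(x) = 0 for all i): OK

Verdict: the first failing condition is dual_feasibility -> dual.

dual


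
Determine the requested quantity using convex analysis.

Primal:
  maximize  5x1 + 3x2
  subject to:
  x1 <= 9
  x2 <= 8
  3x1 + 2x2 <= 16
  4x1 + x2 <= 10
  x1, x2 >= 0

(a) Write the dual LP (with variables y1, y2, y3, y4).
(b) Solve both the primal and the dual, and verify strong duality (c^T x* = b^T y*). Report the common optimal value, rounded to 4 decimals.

The standard primal-dual pair for 'max c^T x s.t. A x <= b, x >= 0' is:
  Dual:  min b^T y  s.t.  A^T y >= c,  y >= 0.

So the dual LP is:
  minimize  9y1 + 8y2 + 16y3 + 10y4
  subject to:
    y1 + 3y3 + 4y4 >= 5
    y2 + 2y3 + y4 >= 3
    y1, y2, y3, y4 >= 0

Solving the primal: x* = (0.8, 6.8).
  primal value c^T x* = 24.4.
Solving the dual: y* = (0, 0, 1.4, 0.2).
  dual value b^T y* = 24.4.
Strong duality: c^T x* = b^T y*. Confirmed.

24.4


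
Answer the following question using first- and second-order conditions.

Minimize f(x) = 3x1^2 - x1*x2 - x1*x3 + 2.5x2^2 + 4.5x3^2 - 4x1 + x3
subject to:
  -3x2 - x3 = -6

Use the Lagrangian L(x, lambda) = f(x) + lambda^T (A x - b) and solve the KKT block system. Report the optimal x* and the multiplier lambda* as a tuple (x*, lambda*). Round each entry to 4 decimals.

Form the Lagrangian:
  L(x, lambda) = (1/2) x^T Q x + c^T x + lambda^T (A x - b)
Stationarity (grad_x L = 0): Q x + c + A^T lambda = 0.
Primal feasibility: A x = b.

This gives the KKT block system:
  [ Q   A^T ] [ x     ]   [-c ]
  [ A    0  ] [ lambda ] = [ b ]

Solving the linear system:
  x*      = (1.0352, 1.8945, 0.3164)
  lambda* = (2.8125)
  f(x*)   = 6.5254

x* = (1.0352, 1.8945, 0.3164), lambda* = (2.8125)


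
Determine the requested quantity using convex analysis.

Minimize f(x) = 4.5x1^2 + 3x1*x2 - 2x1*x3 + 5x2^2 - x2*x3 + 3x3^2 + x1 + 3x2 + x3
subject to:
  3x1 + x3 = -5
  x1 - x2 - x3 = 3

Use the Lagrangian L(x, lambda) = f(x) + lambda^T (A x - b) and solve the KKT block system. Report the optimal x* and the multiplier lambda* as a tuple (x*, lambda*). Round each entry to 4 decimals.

Form the Lagrangian:
  L(x, lambda) = (1/2) x^T Q x + c^T x + lambda^T (A x - b)
Stationarity (grad_x L = 0): Q x + c + A^T lambda = 0.
Primal feasibility: A x = b.

This gives the KKT block system:
  [ Q   A^T ] [ x     ]   [-c ]
  [ A    0  ] [ lambda ] = [ b ]

Solving the linear system:
  x*      = (-0.7845, -1.1378, -2.6466)
  lambda* = (4.0883, -8.0848)
  f(x*)   = 18.9258

x* = (-0.7845, -1.1378, -2.6466), lambda* = (4.0883, -8.0848)


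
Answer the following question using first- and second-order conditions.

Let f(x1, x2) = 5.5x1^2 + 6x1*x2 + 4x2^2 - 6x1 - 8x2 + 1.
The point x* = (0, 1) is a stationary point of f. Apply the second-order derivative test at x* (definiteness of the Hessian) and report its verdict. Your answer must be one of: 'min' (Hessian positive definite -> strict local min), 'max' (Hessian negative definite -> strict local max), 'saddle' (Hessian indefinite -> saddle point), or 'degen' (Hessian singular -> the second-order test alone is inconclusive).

Compute the Hessian H = grad^2 f:
  H = [[11, 6], [6, 8]]
Verify stationarity: grad f(x*) = H x* + g = (0, 0).
Eigenvalues of H: 3.3153, 15.6847.
Both eigenvalues > 0, so H is positive definite -> x* is a strict local min.

min


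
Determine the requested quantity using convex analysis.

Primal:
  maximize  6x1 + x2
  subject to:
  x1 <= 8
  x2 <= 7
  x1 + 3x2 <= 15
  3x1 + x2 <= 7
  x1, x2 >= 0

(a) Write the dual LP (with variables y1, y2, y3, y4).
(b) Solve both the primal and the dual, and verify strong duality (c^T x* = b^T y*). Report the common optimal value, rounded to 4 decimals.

The standard primal-dual pair for 'max c^T x s.t. A x <= b, x >= 0' is:
  Dual:  min b^T y  s.t.  A^T y >= c,  y >= 0.

So the dual LP is:
  minimize  8y1 + 7y2 + 15y3 + 7y4
  subject to:
    y1 + y3 + 3y4 >= 6
    y2 + 3y3 + y4 >= 1
    y1, y2, y3, y4 >= 0

Solving the primal: x* = (2.3333, 0).
  primal value c^T x* = 14.
Solving the dual: y* = (0, 0, 0, 2).
  dual value b^T y* = 14.
Strong duality: c^T x* = b^T y*. Confirmed.

14


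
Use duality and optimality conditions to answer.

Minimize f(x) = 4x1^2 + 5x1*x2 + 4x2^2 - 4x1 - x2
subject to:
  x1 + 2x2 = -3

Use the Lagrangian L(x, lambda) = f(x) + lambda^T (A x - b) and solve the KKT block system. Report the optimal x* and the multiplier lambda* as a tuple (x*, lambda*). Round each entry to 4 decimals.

Form the Lagrangian:
  L(x, lambda) = (1/2) x^T Q x + c^T x + lambda^T (A x - b)
Stationarity (grad_x L = 0): Q x + c + A^T lambda = 0.
Primal feasibility: A x = b.

This gives the KKT block system:
  [ Q   A^T ] [ x     ]   [-c ]
  [ A    0  ] [ lambda ] = [ b ]

Solving the linear system:
  x*      = (1, -2)
  lambda* = (6)
  f(x*)   = 8

x* = (1, -2), lambda* = (6)


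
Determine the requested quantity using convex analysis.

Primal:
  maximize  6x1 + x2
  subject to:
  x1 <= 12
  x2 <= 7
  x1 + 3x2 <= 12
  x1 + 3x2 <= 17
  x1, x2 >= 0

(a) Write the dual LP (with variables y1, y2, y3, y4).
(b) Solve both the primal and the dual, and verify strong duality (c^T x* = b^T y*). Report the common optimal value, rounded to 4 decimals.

The standard primal-dual pair for 'max c^T x s.t. A x <= b, x >= 0' is:
  Dual:  min b^T y  s.t.  A^T y >= c,  y >= 0.

So the dual LP is:
  minimize  12y1 + 7y2 + 12y3 + 17y4
  subject to:
    y1 + y3 + y4 >= 6
    y2 + 3y3 + 3y4 >= 1
    y1, y2, y3, y4 >= 0

Solving the primal: x* = (12, 0).
  primal value c^T x* = 72.
Solving the dual: y* = (5.6667, 0, 0.3333, 0).
  dual value b^T y* = 72.
Strong duality: c^T x* = b^T y*. Confirmed.

72


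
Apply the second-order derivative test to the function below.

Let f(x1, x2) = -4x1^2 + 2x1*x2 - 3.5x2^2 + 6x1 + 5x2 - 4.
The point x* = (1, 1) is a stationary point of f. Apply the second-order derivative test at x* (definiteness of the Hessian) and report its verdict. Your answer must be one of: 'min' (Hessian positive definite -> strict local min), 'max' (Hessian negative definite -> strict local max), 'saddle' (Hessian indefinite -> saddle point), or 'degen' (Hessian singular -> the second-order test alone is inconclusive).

Compute the Hessian H = grad^2 f:
  H = [[-8, 2], [2, -7]]
Verify stationarity: grad f(x*) = H x* + g = (0, 0).
Eigenvalues of H: -9.5616, -5.4384.
Both eigenvalues < 0, so H is negative definite -> x* is a strict local max.

max


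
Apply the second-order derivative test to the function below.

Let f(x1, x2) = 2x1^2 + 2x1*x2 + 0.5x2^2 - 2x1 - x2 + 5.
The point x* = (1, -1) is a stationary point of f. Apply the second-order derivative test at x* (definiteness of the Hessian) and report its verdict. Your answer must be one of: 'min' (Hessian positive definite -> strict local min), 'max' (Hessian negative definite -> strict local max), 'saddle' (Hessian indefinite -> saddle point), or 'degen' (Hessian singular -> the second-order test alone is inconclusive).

Compute the Hessian H = grad^2 f:
  H = [[4, 2], [2, 1]]
Verify stationarity: grad f(x*) = H x* + g = (0, 0).
Eigenvalues of H: 0, 5.
H has a zero eigenvalue (singular; positive semidefinite but not definite), so H is neither positive definite, negative definite, nor indefinite. The second-order test alone is inconclusive -> degen.
(Indeed, f is constant along the null direction of H through x*, so x* is not a strict local extremum.)

degen


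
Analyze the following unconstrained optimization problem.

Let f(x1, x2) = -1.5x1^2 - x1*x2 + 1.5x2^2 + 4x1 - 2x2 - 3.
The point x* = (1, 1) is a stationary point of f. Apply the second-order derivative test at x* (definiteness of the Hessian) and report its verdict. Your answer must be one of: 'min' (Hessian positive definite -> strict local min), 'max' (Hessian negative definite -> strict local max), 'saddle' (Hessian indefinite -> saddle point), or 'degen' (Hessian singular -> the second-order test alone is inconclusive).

Compute the Hessian H = grad^2 f:
  H = [[-3, -1], [-1, 3]]
Verify stationarity: grad f(x*) = H x* + g = (0, 0).
Eigenvalues of H: -3.1623, 3.1623.
Eigenvalues have mixed signs, so H is indefinite -> x* is a saddle point.

saddle


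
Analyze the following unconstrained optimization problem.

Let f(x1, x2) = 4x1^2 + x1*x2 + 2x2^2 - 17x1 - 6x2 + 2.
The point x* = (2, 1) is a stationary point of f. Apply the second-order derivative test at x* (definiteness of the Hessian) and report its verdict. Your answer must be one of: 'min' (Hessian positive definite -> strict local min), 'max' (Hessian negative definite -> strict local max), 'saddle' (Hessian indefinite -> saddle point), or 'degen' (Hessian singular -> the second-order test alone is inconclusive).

Compute the Hessian H = grad^2 f:
  H = [[8, 1], [1, 4]]
Verify stationarity: grad f(x*) = H x* + g = (0, 0).
Eigenvalues of H: 3.7639, 8.2361.
Both eigenvalues > 0, so H is positive definite -> x* is a strict local min.

min


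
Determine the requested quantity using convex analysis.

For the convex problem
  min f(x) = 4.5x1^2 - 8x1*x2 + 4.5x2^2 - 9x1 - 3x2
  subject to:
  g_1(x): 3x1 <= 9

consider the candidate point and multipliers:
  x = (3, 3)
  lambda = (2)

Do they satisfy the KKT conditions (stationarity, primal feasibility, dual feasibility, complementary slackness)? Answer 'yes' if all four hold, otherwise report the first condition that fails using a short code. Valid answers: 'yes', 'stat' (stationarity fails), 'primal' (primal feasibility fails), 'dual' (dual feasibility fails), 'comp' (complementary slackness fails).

Gradient of f: grad f(x) = Q x + c = (-6, 0)
Constraint values g_i(x) = a_i^T x - b_i:
  g_1((3, 3)) = 0
Stationarity residual: grad f(x) + sum_i lambda_i a_i = (0, 0)
  -> stationarity OK
Primal feasibility (all g_i <= 0): OK
Dual feasibility (all lambda_i >= 0): OK
Complementary slackness (lambda_i * g_i(x) = 0 for all i): OK

Verdict: yes, KKT holds.

yes


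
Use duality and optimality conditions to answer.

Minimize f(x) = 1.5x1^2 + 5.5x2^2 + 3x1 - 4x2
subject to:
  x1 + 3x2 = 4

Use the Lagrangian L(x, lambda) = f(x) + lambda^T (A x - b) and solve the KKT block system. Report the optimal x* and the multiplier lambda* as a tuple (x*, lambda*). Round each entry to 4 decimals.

Form the Lagrangian:
  L(x, lambda) = (1/2) x^T Q x + c^T x + lambda^T (A x - b)
Stationarity (grad_x L = 0): Q x + c + A^T lambda = 0.
Primal feasibility: A x = b.

This gives the KKT block system:
  [ Q   A^T ] [ x     ]   [-c ]
  [ A    0  ] [ lambda ] = [ b ]

Solving the linear system:
  x*      = (0.1316, 1.2895)
  lambda* = (-3.3947)
  f(x*)   = 4.4079

x* = (0.1316, 1.2895), lambda* = (-3.3947)


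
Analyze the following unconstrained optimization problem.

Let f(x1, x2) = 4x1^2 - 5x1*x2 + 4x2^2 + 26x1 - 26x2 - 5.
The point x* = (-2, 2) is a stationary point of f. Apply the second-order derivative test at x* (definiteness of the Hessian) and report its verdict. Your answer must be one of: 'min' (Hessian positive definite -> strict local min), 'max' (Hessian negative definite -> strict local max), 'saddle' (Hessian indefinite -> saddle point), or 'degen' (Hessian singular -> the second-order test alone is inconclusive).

Compute the Hessian H = grad^2 f:
  H = [[8, -5], [-5, 8]]
Verify stationarity: grad f(x*) = H x* + g = (0, 0).
Eigenvalues of H: 3, 13.
Both eigenvalues > 0, so H is positive definite -> x* is a strict local min.

min


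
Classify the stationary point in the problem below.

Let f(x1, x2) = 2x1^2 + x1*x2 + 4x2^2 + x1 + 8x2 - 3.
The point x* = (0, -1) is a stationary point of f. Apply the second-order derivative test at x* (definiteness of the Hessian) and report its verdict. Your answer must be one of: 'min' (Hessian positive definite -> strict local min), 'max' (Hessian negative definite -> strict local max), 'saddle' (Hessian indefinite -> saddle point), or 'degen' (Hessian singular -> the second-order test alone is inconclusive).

Compute the Hessian H = grad^2 f:
  H = [[4, 1], [1, 8]]
Verify stationarity: grad f(x*) = H x* + g = (0, 0).
Eigenvalues of H: 3.7639, 8.2361.
Both eigenvalues > 0, so H is positive definite -> x* is a strict local min.

min


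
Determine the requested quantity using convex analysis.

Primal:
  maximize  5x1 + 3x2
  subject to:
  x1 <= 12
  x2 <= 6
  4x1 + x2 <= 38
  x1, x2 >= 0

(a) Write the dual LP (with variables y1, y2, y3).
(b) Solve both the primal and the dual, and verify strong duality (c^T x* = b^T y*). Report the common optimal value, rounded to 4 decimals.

The standard primal-dual pair for 'max c^T x s.t. A x <= b, x >= 0' is:
  Dual:  min b^T y  s.t.  A^T y >= c,  y >= 0.

So the dual LP is:
  minimize  12y1 + 6y2 + 38y3
  subject to:
    y1 + 4y3 >= 5
    y2 + y3 >= 3
    y1, y2, y3 >= 0

Solving the primal: x* = (8, 6).
  primal value c^T x* = 58.
Solving the dual: y* = (0, 1.75, 1.25).
  dual value b^T y* = 58.
Strong duality: c^T x* = b^T y*. Confirmed.

58


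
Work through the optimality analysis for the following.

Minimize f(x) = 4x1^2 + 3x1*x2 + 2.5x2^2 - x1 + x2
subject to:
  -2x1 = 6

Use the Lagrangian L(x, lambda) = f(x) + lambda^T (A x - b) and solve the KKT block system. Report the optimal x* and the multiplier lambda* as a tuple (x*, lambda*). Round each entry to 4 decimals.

Form the Lagrangian:
  L(x, lambda) = (1/2) x^T Q x + c^T x + lambda^T (A x - b)
Stationarity (grad_x L = 0): Q x + c + A^T lambda = 0.
Primal feasibility: A x = b.

This gives the KKT block system:
  [ Q   A^T ] [ x     ]   [-c ]
  [ A    0  ] [ lambda ] = [ b ]

Solving the linear system:
  x*      = (-3, 1.6)
  lambda* = (-10.1)
  f(x*)   = 32.6

x* = (-3, 1.6), lambda* = (-10.1)


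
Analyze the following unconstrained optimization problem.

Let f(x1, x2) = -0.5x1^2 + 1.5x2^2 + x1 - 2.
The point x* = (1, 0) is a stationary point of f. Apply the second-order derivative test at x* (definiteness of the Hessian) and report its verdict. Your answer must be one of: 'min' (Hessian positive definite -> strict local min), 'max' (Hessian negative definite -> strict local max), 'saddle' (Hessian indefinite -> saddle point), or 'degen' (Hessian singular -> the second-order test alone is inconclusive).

Compute the Hessian H = grad^2 f:
  H = [[-1, 0], [0, 3]]
Verify stationarity: grad f(x*) = H x* + g = (0, 0).
Eigenvalues of H: -1, 3.
Eigenvalues have mixed signs, so H is indefinite -> x* is a saddle point.

saddle


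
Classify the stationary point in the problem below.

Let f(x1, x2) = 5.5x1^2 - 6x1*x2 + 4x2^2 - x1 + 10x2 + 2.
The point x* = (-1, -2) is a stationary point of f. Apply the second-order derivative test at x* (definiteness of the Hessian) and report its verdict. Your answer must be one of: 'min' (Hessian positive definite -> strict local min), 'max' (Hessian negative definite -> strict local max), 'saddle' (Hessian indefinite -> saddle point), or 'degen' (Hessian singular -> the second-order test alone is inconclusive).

Compute the Hessian H = grad^2 f:
  H = [[11, -6], [-6, 8]]
Verify stationarity: grad f(x*) = H x* + g = (0, 0).
Eigenvalues of H: 3.3153, 15.6847.
Both eigenvalues > 0, so H is positive definite -> x* is a strict local min.

min


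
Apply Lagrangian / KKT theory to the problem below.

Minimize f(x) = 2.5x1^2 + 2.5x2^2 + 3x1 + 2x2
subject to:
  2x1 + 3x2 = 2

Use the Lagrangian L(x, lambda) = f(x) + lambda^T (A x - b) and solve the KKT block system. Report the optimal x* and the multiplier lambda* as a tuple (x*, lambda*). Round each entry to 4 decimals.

Form the Lagrangian:
  L(x, lambda) = (1/2) x^T Q x + c^T x + lambda^T (A x - b)
Stationarity (grad_x L = 0): Q x + c + A^T lambda = 0.
Primal feasibility: A x = b.

This gives the KKT block system:
  [ Q   A^T ] [ x     ]   [-c ]
  [ A    0  ] [ lambda ] = [ b ]

Solving the linear system:
  x*      = (0.0769, 0.6154)
  lambda* = (-1.6923)
  f(x*)   = 2.4231

x* = (0.0769, 0.6154), lambda* = (-1.6923)


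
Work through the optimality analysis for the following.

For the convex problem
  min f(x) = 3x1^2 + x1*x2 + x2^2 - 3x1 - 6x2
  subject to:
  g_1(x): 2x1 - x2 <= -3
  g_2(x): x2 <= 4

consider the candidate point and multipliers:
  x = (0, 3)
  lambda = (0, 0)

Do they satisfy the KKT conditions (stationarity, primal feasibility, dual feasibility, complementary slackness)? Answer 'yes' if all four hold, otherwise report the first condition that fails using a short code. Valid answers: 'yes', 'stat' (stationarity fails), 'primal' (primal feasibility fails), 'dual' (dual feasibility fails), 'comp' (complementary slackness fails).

Gradient of f: grad f(x) = Q x + c = (0, 0)
Constraint values g_i(x) = a_i^T x - b_i:
  g_1((0, 3)) = 0
  g_2((0, 3)) = -1
Stationarity residual: grad f(x) + sum_i lambda_i a_i = (0, 0)
  -> stationarity OK
Primal feasibility (all g_i <= 0): OK
Dual feasibility (all lambda_i >= 0): OK
Complementary slackness (lambda_i * g_i(x) = 0 for all i): OK

Verdict: yes, KKT holds.

yes


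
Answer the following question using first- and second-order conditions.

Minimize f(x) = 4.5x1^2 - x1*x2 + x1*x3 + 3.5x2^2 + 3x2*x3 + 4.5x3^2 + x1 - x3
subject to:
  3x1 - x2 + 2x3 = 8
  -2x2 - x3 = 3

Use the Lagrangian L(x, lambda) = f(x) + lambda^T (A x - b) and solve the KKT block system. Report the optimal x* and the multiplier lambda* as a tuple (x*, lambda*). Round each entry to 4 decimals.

Form the Lagrangian:
  L(x, lambda) = (1/2) x^T Q x + c^T x + lambda^T (A x - b)
Stationarity (grad_x L = 0): Q x + c + A^T lambda = 0.
Primal feasibility: A x = b.

This gives the KKT block system:
  [ Q   A^T ] [ x     ]   [-c ]
  [ A    0  ] [ lambda ] = [ b ]

Solving the linear system:
  x*      = (1.0556, -2.1667, 1.3333)
  lambda* = (-4.6667, -3.7778)
  f(x*)   = 24.1944

x* = (1.0556, -2.1667, 1.3333), lambda* = (-4.6667, -3.7778)


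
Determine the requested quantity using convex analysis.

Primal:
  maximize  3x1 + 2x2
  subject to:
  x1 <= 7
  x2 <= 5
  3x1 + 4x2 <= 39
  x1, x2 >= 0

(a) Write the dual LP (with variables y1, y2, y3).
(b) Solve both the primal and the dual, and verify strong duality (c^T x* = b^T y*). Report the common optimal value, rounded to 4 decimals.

The standard primal-dual pair for 'max c^T x s.t. A x <= b, x >= 0' is:
  Dual:  min b^T y  s.t.  A^T y >= c,  y >= 0.

So the dual LP is:
  minimize  7y1 + 5y2 + 39y3
  subject to:
    y1 + 3y3 >= 3
    y2 + 4y3 >= 2
    y1, y2, y3 >= 0

Solving the primal: x* = (7, 4.5).
  primal value c^T x* = 30.
Solving the dual: y* = (1.5, 0, 0.5).
  dual value b^T y* = 30.
Strong duality: c^T x* = b^T y*. Confirmed.

30


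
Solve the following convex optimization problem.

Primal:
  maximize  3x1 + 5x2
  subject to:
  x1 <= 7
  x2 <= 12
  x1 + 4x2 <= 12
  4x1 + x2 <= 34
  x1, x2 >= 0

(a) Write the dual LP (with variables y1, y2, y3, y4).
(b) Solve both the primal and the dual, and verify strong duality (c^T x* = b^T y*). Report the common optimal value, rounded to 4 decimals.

The standard primal-dual pair for 'max c^T x s.t. A x <= b, x >= 0' is:
  Dual:  min b^T y  s.t.  A^T y >= c,  y >= 0.

So the dual LP is:
  minimize  7y1 + 12y2 + 12y3 + 34y4
  subject to:
    y1 + y3 + 4y4 >= 3
    y2 + 4y3 + y4 >= 5
    y1, y2, y3, y4 >= 0

Solving the primal: x* = (7, 1.25).
  primal value c^T x* = 27.25.
Solving the dual: y* = (1.75, 0, 1.25, 0).
  dual value b^T y* = 27.25.
Strong duality: c^T x* = b^T y*. Confirmed.

27.25


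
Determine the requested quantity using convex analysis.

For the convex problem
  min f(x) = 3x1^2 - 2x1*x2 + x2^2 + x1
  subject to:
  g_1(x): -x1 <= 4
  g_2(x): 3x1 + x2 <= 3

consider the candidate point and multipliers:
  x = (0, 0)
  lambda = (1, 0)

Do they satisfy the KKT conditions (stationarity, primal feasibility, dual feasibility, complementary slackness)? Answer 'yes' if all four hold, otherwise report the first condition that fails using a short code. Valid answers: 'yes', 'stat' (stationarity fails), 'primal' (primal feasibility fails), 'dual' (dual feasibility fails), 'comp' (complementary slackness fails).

Gradient of f: grad f(x) = Q x + c = (1, 0)
Constraint values g_i(x) = a_i^T x - b_i:
  g_1((0, 0)) = -4
  g_2((0, 0)) = -3
Stationarity residual: grad f(x) + sum_i lambda_i a_i = (0, 0)
  -> stationarity OK
Primal feasibility (all g_i <= 0): OK
Dual feasibility (all lambda_i >= 0): OK
Complementary slackness (lambda_i * g_i(x) = 0 for all i): FAILS

Verdict: the first failing condition is complementary_slackness -> comp.

comp


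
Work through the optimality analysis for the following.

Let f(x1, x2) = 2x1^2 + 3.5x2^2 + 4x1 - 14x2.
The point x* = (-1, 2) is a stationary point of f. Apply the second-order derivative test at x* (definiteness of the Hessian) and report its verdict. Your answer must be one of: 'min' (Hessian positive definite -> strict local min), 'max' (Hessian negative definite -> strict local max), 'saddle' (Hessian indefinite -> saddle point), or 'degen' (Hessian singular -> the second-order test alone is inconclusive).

Compute the Hessian H = grad^2 f:
  H = [[4, 0], [0, 7]]
Verify stationarity: grad f(x*) = H x* + g = (0, 0).
Eigenvalues of H: 4, 7.
Both eigenvalues > 0, so H is positive definite -> x* is a strict local min.

min


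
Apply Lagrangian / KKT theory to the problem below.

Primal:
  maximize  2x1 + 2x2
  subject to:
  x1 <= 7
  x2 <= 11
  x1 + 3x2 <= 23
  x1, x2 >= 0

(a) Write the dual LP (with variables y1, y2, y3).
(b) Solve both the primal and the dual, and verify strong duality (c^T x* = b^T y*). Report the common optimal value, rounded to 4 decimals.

The standard primal-dual pair for 'max c^T x s.t. A x <= b, x >= 0' is:
  Dual:  min b^T y  s.t.  A^T y >= c,  y >= 0.

So the dual LP is:
  minimize  7y1 + 11y2 + 23y3
  subject to:
    y1 + y3 >= 2
    y2 + 3y3 >= 2
    y1, y2, y3 >= 0

Solving the primal: x* = (7, 5.3333).
  primal value c^T x* = 24.6667.
Solving the dual: y* = (1.3333, 0, 0.6667).
  dual value b^T y* = 24.6667.
Strong duality: c^T x* = b^T y*. Confirmed.

24.6667


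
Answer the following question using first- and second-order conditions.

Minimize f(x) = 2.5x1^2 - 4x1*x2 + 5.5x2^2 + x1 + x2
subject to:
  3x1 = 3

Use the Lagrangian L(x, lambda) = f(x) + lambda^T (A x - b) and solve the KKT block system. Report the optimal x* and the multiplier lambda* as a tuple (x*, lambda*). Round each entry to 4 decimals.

Form the Lagrangian:
  L(x, lambda) = (1/2) x^T Q x + c^T x + lambda^T (A x - b)
Stationarity (grad_x L = 0): Q x + c + A^T lambda = 0.
Primal feasibility: A x = b.

This gives the KKT block system:
  [ Q   A^T ] [ x     ]   [-c ]
  [ A    0  ] [ lambda ] = [ b ]

Solving the linear system:
  x*      = (1, 0.2727)
  lambda* = (-1.6364)
  f(x*)   = 3.0909

x* = (1, 0.2727), lambda* = (-1.6364)


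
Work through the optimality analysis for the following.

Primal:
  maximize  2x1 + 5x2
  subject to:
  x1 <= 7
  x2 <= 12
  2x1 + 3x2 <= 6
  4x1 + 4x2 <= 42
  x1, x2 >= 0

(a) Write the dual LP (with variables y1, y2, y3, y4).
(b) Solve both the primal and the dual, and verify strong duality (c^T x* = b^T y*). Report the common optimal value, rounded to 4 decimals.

The standard primal-dual pair for 'max c^T x s.t. A x <= b, x >= 0' is:
  Dual:  min b^T y  s.t.  A^T y >= c,  y >= 0.

So the dual LP is:
  minimize  7y1 + 12y2 + 6y3 + 42y4
  subject to:
    y1 + 2y3 + 4y4 >= 2
    y2 + 3y3 + 4y4 >= 5
    y1, y2, y3, y4 >= 0

Solving the primal: x* = (0, 2).
  primal value c^T x* = 10.
Solving the dual: y* = (0, 0, 1.6667, 0).
  dual value b^T y* = 10.
Strong duality: c^T x* = b^T y*. Confirmed.

10


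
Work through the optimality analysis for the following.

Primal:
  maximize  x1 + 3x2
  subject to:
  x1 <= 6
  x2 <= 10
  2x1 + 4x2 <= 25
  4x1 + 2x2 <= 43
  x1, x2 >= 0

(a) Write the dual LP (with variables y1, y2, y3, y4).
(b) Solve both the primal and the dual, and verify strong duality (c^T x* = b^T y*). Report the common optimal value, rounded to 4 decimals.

The standard primal-dual pair for 'max c^T x s.t. A x <= b, x >= 0' is:
  Dual:  min b^T y  s.t.  A^T y >= c,  y >= 0.

So the dual LP is:
  minimize  6y1 + 10y2 + 25y3 + 43y4
  subject to:
    y1 + 2y3 + 4y4 >= 1
    y2 + 4y3 + 2y4 >= 3
    y1, y2, y3, y4 >= 0

Solving the primal: x* = (0, 6.25).
  primal value c^T x* = 18.75.
Solving the dual: y* = (0, 0, 0.75, 0).
  dual value b^T y* = 18.75.
Strong duality: c^T x* = b^T y*. Confirmed.

18.75


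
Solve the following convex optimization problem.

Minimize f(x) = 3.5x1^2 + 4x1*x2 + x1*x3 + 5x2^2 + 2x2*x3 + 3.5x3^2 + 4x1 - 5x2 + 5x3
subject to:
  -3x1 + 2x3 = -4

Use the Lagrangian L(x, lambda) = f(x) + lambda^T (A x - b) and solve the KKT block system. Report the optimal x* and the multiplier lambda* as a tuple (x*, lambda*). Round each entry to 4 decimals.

Form the Lagrangian:
  L(x, lambda) = (1/2) x^T Q x + c^T x + lambda^T (A x - b)
Stationarity (grad_x L = 0): Q x + c + A^T lambda = 0.
Primal feasibility: A x = b.

This gives the KKT block system:
  [ Q   A^T ] [ x     ]   [-c ]
  [ A    0  ] [ lambda ] = [ b ]

Solving the linear system:
  x*      = (0.2494, 0.7254, -1.6259)
  lambda* = (2.3405)
  f(x*)   = -0.6984

x* = (0.2494, 0.7254, -1.6259), lambda* = (2.3405)


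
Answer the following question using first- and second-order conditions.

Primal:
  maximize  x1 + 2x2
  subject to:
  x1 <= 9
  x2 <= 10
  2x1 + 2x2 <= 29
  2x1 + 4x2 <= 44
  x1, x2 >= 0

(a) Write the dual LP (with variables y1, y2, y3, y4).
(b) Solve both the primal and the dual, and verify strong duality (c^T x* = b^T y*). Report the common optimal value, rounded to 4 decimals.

The standard primal-dual pair for 'max c^T x s.t. A x <= b, x >= 0' is:
  Dual:  min b^T y  s.t.  A^T y >= c,  y >= 0.

So the dual LP is:
  minimize  9y1 + 10y2 + 29y3 + 44y4
  subject to:
    y1 + 2y3 + 2y4 >= 1
    y2 + 2y3 + 4y4 >= 2
    y1, y2, y3, y4 >= 0

Solving the primal: x* = (7, 7.5).
  primal value c^T x* = 22.
Solving the dual: y* = (0, 0, 0, 0.5).
  dual value b^T y* = 22.
Strong duality: c^T x* = b^T y*. Confirmed.

22


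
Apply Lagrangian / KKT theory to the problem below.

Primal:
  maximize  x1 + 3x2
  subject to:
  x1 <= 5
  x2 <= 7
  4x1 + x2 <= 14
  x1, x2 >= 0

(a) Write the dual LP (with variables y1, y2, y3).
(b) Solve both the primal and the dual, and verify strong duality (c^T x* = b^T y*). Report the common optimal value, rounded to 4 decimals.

The standard primal-dual pair for 'max c^T x s.t. A x <= b, x >= 0' is:
  Dual:  min b^T y  s.t.  A^T y >= c,  y >= 0.

So the dual LP is:
  minimize  5y1 + 7y2 + 14y3
  subject to:
    y1 + 4y3 >= 1
    y2 + y3 >= 3
    y1, y2, y3 >= 0

Solving the primal: x* = (1.75, 7).
  primal value c^T x* = 22.75.
Solving the dual: y* = (0, 2.75, 0.25).
  dual value b^T y* = 22.75.
Strong duality: c^T x* = b^T y*. Confirmed.

22.75


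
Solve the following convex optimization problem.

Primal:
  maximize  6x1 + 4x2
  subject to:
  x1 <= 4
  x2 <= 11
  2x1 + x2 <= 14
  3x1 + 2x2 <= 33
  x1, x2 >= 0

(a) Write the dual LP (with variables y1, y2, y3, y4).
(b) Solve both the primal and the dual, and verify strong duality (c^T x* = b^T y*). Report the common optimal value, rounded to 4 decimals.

The standard primal-dual pair for 'max c^T x s.t. A x <= b, x >= 0' is:
  Dual:  min b^T y  s.t.  A^T y >= c,  y >= 0.

So the dual LP is:
  minimize  4y1 + 11y2 + 14y3 + 33y4
  subject to:
    y1 + 2y3 + 3y4 >= 6
    y2 + y3 + 2y4 >= 4
    y1, y2, y3, y4 >= 0

Solving the primal: x* = (1.5, 11).
  primal value c^T x* = 53.
Solving the dual: y* = (0, 1, 3, 0).
  dual value b^T y* = 53.
Strong duality: c^T x* = b^T y*. Confirmed.

53


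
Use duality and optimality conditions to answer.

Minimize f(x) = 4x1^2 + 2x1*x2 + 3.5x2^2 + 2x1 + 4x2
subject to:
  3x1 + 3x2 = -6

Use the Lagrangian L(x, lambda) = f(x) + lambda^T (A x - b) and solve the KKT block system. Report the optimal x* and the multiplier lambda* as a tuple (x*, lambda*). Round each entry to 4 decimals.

Form the Lagrangian:
  L(x, lambda) = (1/2) x^T Q x + c^T x + lambda^T (A x - b)
Stationarity (grad_x L = 0): Q x + c + A^T lambda = 0.
Primal feasibility: A x = b.

This gives the KKT block system:
  [ Q   A^T ] [ x     ]   [-c ]
  [ A    0  ] [ lambda ] = [ b ]

Solving the linear system:
  x*      = (-0.7273, -1.2727)
  lambda* = (2.1212)
  f(x*)   = 3.0909

x* = (-0.7273, -1.2727), lambda* = (2.1212)


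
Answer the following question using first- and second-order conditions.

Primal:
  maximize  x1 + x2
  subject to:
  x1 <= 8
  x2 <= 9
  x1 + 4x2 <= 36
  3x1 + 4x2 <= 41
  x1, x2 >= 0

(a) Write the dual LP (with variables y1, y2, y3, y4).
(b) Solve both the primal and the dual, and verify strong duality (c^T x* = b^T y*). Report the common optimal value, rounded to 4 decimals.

The standard primal-dual pair for 'max c^T x s.t. A x <= b, x >= 0' is:
  Dual:  min b^T y  s.t.  A^T y >= c,  y >= 0.

So the dual LP is:
  minimize  8y1 + 9y2 + 36y3 + 41y4
  subject to:
    y1 + y3 + 3y4 >= 1
    y2 + 4y3 + 4y4 >= 1
    y1, y2, y3, y4 >= 0

Solving the primal: x* = (8, 4.25).
  primal value c^T x* = 12.25.
Solving the dual: y* = (0.25, 0, 0, 0.25).
  dual value b^T y* = 12.25.
Strong duality: c^T x* = b^T y*. Confirmed.

12.25


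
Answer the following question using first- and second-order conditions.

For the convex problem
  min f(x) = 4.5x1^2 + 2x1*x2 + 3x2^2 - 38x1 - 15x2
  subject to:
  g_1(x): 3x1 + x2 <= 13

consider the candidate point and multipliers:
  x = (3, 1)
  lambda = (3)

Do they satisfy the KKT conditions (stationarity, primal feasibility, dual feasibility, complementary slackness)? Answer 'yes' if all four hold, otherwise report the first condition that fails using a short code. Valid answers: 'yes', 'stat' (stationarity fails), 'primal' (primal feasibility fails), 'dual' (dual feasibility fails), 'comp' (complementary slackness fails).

Gradient of f: grad f(x) = Q x + c = (-9, -3)
Constraint values g_i(x) = a_i^T x - b_i:
  g_1((3, 1)) = -3
Stationarity residual: grad f(x) + sum_i lambda_i a_i = (0, 0)
  -> stationarity OK
Primal feasibility (all g_i <= 0): OK
Dual feasibility (all lambda_i >= 0): OK
Complementary slackness (lambda_i * g_i(x) = 0 for all i): FAILS

Verdict: the first failing condition is complementary_slackness -> comp.

comp


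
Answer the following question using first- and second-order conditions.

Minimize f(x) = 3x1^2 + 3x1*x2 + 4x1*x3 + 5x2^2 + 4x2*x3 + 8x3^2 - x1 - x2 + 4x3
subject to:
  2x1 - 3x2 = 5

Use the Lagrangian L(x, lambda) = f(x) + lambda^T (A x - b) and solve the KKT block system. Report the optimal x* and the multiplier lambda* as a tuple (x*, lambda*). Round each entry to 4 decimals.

Form the Lagrangian:
  L(x, lambda) = (1/2) x^T Q x + c^T x + lambda^T (A x - b)
Stationarity (grad_x L = 0): Q x + c + A^T lambda = 0.
Primal feasibility: A x = b.

This gives the KKT block system:
  [ Q   A^T ] [ x     ]   [-c ]
  [ A    0  ] [ lambda ] = [ b ]

Solving the linear system:
  x*      = (1.4286, -0.7143, -0.4286)
  lambda* = (-1.8571)
  f(x*)   = 3.4286

x* = (1.4286, -0.7143, -0.4286), lambda* = (-1.8571)


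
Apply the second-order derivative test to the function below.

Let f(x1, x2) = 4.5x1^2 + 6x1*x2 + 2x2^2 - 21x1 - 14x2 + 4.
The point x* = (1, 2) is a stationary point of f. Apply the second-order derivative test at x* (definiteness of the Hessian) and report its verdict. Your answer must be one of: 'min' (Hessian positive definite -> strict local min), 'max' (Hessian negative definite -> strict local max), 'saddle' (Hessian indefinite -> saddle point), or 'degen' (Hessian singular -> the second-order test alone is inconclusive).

Compute the Hessian H = grad^2 f:
  H = [[9, 6], [6, 4]]
Verify stationarity: grad f(x*) = H x* + g = (0, 0).
Eigenvalues of H: 0, 13.
H has a zero eigenvalue (singular; positive semidefinite but not definite), so H is neither positive definite, negative definite, nor indefinite. The second-order test alone is inconclusive -> degen.
(Indeed, f is constant along the null direction of H through x*, so x* is not a strict local extremum.)

degen
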